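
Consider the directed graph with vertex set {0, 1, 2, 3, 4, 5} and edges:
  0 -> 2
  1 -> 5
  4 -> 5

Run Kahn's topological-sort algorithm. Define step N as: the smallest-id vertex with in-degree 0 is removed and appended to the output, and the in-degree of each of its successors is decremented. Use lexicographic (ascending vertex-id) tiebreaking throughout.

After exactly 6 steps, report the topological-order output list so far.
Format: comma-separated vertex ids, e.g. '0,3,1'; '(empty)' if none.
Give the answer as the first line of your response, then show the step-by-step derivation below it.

0,1,2,3,4,5

step 1: output 0; order=[0]; indeg=(0,0,0,0,0,2)
step 2: output 1; order=[0,1]; indeg=(0,0,0,0,0,1)
step 3: output 2; order=[0,1,2]; indeg=(0,0,0,0,0,1)
step 4: output 3; order=[0,1,2,3]; indeg=(0,0,0,0,0,1)
step 5: output 4; order=[0,1,2,3,4]; indeg=(0,0,0,0,0,0)
step 6: output 5; order=[0,1,2,3,4,5]; indeg=(0,0,0,0,0,0)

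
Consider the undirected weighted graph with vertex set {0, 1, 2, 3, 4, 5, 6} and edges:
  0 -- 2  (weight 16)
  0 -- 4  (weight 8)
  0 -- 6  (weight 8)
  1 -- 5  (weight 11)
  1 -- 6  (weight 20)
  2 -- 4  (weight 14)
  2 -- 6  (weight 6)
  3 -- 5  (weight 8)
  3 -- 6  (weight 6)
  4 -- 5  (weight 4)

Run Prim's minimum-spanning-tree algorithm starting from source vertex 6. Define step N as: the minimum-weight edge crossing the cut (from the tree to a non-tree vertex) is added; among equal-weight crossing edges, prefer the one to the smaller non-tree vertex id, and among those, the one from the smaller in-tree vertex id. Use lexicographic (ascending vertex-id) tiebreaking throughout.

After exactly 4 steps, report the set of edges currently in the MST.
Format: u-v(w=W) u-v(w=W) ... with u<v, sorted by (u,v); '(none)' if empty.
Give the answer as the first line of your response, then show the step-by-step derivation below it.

0-4(w=8) 0-6(w=8) 2-6(w=6) 3-6(w=6)

step 1: add edge 2-6 (w=6); MST = {2-6(w=6)}
step 2: add edge 3-6 (w=6); MST = {2-6(w=6) 3-6(w=6)}
step 3: add edge 0-6 (w=8); MST = {0-6(w=8) 2-6(w=6) 3-6(w=6)}
step 4: add edge 0-4 (w=8); MST = {0-4(w=8) 0-6(w=8) 2-6(w=6) 3-6(w=6)}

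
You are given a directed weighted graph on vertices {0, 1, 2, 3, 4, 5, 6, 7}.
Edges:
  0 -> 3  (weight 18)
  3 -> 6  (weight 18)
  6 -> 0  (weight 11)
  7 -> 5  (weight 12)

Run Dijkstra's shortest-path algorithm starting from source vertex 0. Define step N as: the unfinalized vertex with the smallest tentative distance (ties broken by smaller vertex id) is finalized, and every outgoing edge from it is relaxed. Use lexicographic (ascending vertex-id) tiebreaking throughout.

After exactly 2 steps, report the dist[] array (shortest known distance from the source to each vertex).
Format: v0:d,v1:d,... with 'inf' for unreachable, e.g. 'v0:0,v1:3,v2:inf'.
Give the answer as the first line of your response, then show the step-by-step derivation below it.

v0:0,v1:inf,v2:inf,v3:18,v4:inf,v5:inf,v6:36,v7:inf

step 1: dist = v0:0,v1:inf,v2:inf,v3:18,v4:inf,v5:inf,v6:inf,v7:inf
step 2: dist = v0:0,v1:inf,v2:inf,v3:18,v4:inf,v5:inf,v6:36,v7:inf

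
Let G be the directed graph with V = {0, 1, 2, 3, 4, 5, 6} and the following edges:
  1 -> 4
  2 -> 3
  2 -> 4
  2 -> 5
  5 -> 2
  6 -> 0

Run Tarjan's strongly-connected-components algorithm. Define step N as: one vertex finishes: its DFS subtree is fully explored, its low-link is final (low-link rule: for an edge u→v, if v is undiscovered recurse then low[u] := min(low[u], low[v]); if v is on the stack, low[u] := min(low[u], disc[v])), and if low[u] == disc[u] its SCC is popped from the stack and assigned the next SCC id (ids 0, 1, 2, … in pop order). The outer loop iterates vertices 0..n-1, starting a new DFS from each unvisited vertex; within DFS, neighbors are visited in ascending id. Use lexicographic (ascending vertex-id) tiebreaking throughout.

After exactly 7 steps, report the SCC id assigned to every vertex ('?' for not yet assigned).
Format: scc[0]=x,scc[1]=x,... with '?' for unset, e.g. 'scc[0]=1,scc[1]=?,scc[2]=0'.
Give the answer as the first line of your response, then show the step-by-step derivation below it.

scc[0]=0,scc[1]=2,scc[2]=4,scc[3]=3,scc[4]=1,scc[5]=4,scc[6]=5

step 1: low=(low[0]=0,low[1]=?,low[2]=?,low[3]=?,low[4]=?,low[5]=?,low[6]=?); scc=(scc[0]=0,scc[1]=?,scc[2]=?,scc[3]=?,scc[4]=?,scc[5]=?,scc[6]=?)
step 2: low=(low[0]=0,low[1]=1,low[2]=?,low[3]=?,low[4]=2,low[5]=?,low[6]=?); scc=(scc[0]=0,scc[1]=?,scc[2]=?,scc[3]=?,scc[4]=1,scc[5]=?,scc[6]=?)
step 3: low=(low[0]=0,low[1]=1,low[2]=?,low[3]=?,low[4]=2,low[5]=?,low[6]=?); scc=(scc[0]=0,scc[1]=2,scc[2]=?,scc[3]=?,scc[4]=1,scc[5]=?,scc[6]=?)
step 4: low=(low[0]=0,low[1]=1,low[2]=3,low[3]=4,low[4]=2,low[5]=?,low[6]=?); scc=(scc[0]=0,scc[1]=2,scc[2]=?,scc[3]=3,scc[4]=1,scc[5]=?,scc[6]=?)
step 5: low=(low[0]=0,low[1]=1,low[2]=3,low[3]=4,low[4]=2,low[5]=3,low[6]=?); scc=(scc[0]=0,scc[1]=2,scc[2]=?,scc[3]=3,scc[4]=1,scc[5]=?,scc[6]=?)
step 6: low=(low[0]=0,low[1]=1,low[2]=3,low[3]=4,low[4]=2,low[5]=3,low[6]=?); scc=(scc[0]=0,scc[1]=2,scc[2]=4,scc[3]=3,scc[4]=1,scc[5]=4,scc[6]=?)
step 7: low=(low[0]=0,low[1]=1,low[2]=3,low[3]=4,low[4]=2,low[5]=3,low[6]=6); scc=(scc[0]=0,scc[1]=2,scc[2]=4,scc[3]=3,scc[4]=1,scc[5]=4,scc[6]=5)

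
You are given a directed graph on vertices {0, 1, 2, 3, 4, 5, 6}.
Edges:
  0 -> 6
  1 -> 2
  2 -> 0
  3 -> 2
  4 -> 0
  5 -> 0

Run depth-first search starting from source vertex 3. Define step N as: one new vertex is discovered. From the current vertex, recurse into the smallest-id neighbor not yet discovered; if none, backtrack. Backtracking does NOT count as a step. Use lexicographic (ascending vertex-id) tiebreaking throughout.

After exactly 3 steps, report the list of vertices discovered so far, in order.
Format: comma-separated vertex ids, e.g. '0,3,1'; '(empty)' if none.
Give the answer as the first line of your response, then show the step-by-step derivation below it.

3,2,0

step 1: discover 3; path=3; order=3
step 2: discover 2; path=3>2; order=3,2
step 3: discover 0; path=3>2>0; order=3,2,0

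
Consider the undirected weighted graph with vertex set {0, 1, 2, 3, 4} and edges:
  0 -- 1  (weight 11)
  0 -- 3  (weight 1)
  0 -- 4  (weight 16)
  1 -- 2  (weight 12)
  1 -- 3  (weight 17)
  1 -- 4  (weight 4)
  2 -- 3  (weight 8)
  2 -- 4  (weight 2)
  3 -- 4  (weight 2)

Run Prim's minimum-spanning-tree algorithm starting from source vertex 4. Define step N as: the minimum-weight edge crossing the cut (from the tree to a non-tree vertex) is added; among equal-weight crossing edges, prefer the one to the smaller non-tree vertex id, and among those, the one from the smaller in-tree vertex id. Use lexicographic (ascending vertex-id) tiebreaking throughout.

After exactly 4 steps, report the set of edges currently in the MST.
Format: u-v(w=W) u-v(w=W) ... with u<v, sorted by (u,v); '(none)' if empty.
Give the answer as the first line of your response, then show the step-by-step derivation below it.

0-3(w=1) 1-4(w=4) 2-4(w=2) 3-4(w=2)

step 1: add edge 2-4 (w=2); MST = {2-4(w=2)}
step 2: add edge 3-4 (w=2); MST = {2-4(w=2) 3-4(w=2)}
step 3: add edge 0-3 (w=1); MST = {0-3(w=1) 2-4(w=2) 3-4(w=2)}
step 4: add edge 1-4 (w=4); MST = {0-3(w=1) 1-4(w=4) 2-4(w=2) 3-4(w=2)}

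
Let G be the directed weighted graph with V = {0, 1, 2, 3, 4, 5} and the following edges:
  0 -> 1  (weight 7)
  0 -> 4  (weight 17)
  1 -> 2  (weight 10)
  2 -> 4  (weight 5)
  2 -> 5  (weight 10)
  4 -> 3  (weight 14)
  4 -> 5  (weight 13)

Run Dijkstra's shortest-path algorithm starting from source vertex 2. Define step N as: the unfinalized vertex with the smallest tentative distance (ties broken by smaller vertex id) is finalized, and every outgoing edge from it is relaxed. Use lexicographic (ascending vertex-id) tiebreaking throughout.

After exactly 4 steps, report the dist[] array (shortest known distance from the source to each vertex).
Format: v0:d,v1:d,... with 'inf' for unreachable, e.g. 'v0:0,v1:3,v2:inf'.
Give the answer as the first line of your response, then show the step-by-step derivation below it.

v0:inf,v1:inf,v2:0,v3:19,v4:5,v5:10

step 1: dist = v0:inf,v1:inf,v2:0,v3:inf,v4:5,v5:10
step 2: dist = v0:inf,v1:inf,v2:0,v3:19,v4:5,v5:10
step 3: dist = v0:inf,v1:inf,v2:0,v3:19,v4:5,v5:10
step 4: dist = v0:inf,v1:inf,v2:0,v3:19,v4:5,v5:10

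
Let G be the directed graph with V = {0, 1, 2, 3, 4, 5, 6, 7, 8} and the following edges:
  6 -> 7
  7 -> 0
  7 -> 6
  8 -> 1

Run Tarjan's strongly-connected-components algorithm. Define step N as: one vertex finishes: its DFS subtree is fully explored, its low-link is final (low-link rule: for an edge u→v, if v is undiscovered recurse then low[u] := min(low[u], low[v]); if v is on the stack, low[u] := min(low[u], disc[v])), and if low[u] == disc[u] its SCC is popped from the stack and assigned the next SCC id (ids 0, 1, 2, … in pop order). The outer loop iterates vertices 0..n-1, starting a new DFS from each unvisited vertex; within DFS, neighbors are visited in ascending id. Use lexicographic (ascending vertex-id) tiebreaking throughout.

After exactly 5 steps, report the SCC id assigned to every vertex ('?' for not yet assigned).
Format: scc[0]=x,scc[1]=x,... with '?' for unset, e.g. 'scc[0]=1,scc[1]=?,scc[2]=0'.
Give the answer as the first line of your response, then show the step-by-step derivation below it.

scc[0]=0,scc[1]=1,scc[2]=2,scc[3]=3,scc[4]=4,scc[5]=?,scc[6]=?,scc[7]=?,scc[8]=?

step 1: low=(low[0]=0,low[1]=?,low[2]=?,low[3]=?,low[4]=?,low[5]=?,low[6]=?,low[7]=?,low[8]=?); scc=(scc[0]=0,scc[1]=?,scc[2]=?,scc[3]=?,scc[4]=?,scc[5]=?,scc[6]=?,scc[7]=?,scc[8]=?)
step 2: low=(low[0]=0,low[1]=1,low[2]=?,low[3]=?,low[4]=?,low[5]=?,low[6]=?,low[7]=?,low[8]=?); scc=(scc[0]=0,scc[1]=1,scc[2]=?,scc[3]=?,scc[4]=?,scc[5]=?,scc[6]=?,scc[7]=?,scc[8]=?)
step 3: low=(low[0]=0,low[1]=1,low[2]=2,low[3]=?,low[4]=?,low[5]=?,low[6]=?,low[7]=?,low[8]=?); scc=(scc[0]=0,scc[1]=1,scc[2]=2,scc[3]=?,scc[4]=?,scc[5]=?,scc[6]=?,scc[7]=?,scc[8]=?)
step 4: low=(low[0]=0,low[1]=1,low[2]=2,low[3]=3,low[4]=?,low[5]=?,low[6]=?,low[7]=?,low[8]=?); scc=(scc[0]=0,scc[1]=1,scc[2]=2,scc[3]=3,scc[4]=?,scc[5]=?,scc[6]=?,scc[7]=?,scc[8]=?)
step 5: low=(low[0]=0,low[1]=1,low[2]=2,low[3]=3,low[4]=4,low[5]=?,low[6]=?,low[7]=?,low[8]=?); scc=(scc[0]=0,scc[1]=1,scc[2]=2,scc[3]=3,scc[4]=4,scc[5]=?,scc[6]=?,scc[7]=?,scc[8]=?)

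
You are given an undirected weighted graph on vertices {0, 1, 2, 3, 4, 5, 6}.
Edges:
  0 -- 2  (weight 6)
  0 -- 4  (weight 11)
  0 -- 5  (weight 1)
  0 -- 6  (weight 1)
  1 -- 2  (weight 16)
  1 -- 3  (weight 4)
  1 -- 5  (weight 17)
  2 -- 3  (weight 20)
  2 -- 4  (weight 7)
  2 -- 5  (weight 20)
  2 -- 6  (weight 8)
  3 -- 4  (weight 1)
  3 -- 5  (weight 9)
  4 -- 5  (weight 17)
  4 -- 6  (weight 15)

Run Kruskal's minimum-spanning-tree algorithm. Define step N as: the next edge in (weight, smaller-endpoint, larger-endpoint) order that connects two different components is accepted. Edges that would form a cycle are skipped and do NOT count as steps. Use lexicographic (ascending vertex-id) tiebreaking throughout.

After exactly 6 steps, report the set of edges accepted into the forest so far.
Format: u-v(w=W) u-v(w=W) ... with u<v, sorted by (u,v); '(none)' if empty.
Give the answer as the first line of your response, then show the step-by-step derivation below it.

0-2(w=6) 0-5(w=1) 0-6(w=1) 1-3(w=4) 2-4(w=7) 3-4(w=1)

step 1: add edge 0-5 (w=1); MST = {0-5(w=1)}
step 2: add edge 0-6 (w=1); MST = {0-5(w=1) 0-6(w=1)}
step 3: add edge 3-4 (w=1); MST = {0-5(w=1) 0-6(w=1) 3-4(w=1)}
step 4: add edge 1-3 (w=4); MST = {0-5(w=1) 0-6(w=1) 1-3(w=4) 3-4(w=1)}
step 5: add edge 0-2 (w=6); MST = {0-2(w=6) 0-5(w=1) 0-6(w=1) 1-3(w=4) 3-4(w=1)}
step 6: add edge 2-4 (w=7); MST = {0-2(w=6) 0-5(w=1) 0-6(w=1) 1-3(w=4) 2-4(w=7) 3-4(w=1)}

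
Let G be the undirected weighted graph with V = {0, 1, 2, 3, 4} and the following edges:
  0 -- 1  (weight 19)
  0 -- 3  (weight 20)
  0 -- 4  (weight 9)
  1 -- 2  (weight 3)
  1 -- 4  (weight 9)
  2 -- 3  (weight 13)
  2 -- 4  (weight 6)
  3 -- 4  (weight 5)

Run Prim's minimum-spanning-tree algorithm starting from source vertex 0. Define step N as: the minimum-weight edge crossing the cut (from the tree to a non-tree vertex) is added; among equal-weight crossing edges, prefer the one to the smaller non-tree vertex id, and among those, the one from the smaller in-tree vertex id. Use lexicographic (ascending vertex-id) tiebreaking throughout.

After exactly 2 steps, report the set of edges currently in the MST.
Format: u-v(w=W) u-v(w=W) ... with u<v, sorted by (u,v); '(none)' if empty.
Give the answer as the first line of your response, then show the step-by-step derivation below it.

0-4(w=9) 3-4(w=5)

step 1: add edge 0-4 (w=9); MST = {0-4(w=9)}
step 2: add edge 3-4 (w=5); MST = {0-4(w=9) 3-4(w=5)}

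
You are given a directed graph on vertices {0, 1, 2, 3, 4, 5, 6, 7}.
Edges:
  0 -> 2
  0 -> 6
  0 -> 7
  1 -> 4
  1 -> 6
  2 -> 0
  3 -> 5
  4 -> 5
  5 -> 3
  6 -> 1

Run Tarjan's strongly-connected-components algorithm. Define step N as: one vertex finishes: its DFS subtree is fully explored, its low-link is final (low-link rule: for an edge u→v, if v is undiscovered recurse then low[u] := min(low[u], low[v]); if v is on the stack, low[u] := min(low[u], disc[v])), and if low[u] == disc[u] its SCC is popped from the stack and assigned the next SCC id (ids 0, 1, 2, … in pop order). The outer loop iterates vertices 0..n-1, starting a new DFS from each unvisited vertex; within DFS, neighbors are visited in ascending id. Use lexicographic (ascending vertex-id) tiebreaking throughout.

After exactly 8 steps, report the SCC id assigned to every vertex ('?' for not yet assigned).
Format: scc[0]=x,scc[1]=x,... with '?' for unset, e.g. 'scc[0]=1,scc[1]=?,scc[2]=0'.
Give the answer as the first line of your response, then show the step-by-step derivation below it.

scc[0]=4,scc[1]=2,scc[2]=4,scc[3]=0,scc[4]=1,scc[5]=0,scc[6]=2,scc[7]=3

step 1: low=(low[0]=0,low[1]=?,low[2]=0,low[3]=?,low[4]=?,low[5]=?,low[6]=?,low[7]=?); scc=(scc[0]=?,scc[1]=?,scc[2]=?,scc[3]=?,scc[4]=?,scc[5]=?,scc[6]=?,scc[7]=?)
step 2: low=(low[0]=0,low[1]=3,low[2]=0,low[3]=5,low[4]=4,low[5]=5,low[6]=2,low[7]=?); scc=(scc[0]=?,scc[1]=?,scc[2]=?,scc[3]=?,scc[4]=?,scc[5]=?,scc[6]=?,scc[7]=?)
step 3: low=(low[0]=0,low[1]=3,low[2]=0,low[3]=5,low[4]=4,low[5]=5,low[6]=2,low[7]=?); scc=(scc[0]=?,scc[1]=?,scc[2]=?,scc[3]=0,scc[4]=?,scc[5]=0,scc[6]=?,scc[7]=?)
step 4: low=(low[0]=0,low[1]=3,low[2]=0,low[3]=5,low[4]=4,low[5]=5,low[6]=2,low[7]=?); scc=(scc[0]=?,scc[1]=?,scc[2]=?,scc[3]=0,scc[4]=1,scc[5]=0,scc[6]=?,scc[7]=?)
step 5: low=(low[0]=0,low[1]=2,low[2]=0,low[3]=5,low[4]=4,low[5]=5,low[6]=2,low[7]=?); scc=(scc[0]=?,scc[1]=?,scc[2]=?,scc[3]=0,scc[4]=1,scc[5]=0,scc[6]=?,scc[7]=?)
step 6: low=(low[0]=0,low[1]=2,low[2]=0,low[3]=5,low[4]=4,low[5]=5,low[6]=2,low[7]=?); scc=(scc[0]=?,scc[1]=2,scc[2]=?,scc[3]=0,scc[4]=1,scc[5]=0,scc[6]=2,scc[7]=?)
step 7: low=(low[0]=0,low[1]=2,low[2]=0,low[3]=5,low[4]=4,low[5]=5,low[6]=2,low[7]=7); scc=(scc[0]=?,scc[1]=2,scc[2]=?,scc[3]=0,scc[4]=1,scc[5]=0,scc[6]=2,scc[7]=3)
step 8: low=(low[0]=0,low[1]=2,low[2]=0,low[3]=5,low[4]=4,low[5]=5,low[6]=2,low[7]=7); scc=(scc[0]=4,scc[1]=2,scc[2]=4,scc[3]=0,scc[4]=1,scc[5]=0,scc[6]=2,scc[7]=3)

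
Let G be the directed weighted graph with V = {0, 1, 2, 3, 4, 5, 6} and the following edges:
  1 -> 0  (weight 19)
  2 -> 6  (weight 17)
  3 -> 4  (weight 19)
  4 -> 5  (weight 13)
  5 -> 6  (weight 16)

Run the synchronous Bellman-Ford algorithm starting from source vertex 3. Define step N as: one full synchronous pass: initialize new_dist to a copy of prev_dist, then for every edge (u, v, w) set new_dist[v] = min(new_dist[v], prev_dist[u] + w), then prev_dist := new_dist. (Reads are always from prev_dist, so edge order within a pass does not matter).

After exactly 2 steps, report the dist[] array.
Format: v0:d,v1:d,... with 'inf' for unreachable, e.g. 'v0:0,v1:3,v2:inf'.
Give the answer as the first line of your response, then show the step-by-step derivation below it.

v0:inf,v1:inf,v2:inf,v3:0,v4:19,v5:32,v6:inf

step 1: dist = v0:inf,v1:inf,v2:inf,v3:0,v4:19,v5:inf,v6:inf
step 2: dist = v0:inf,v1:inf,v2:inf,v3:0,v4:19,v5:32,v6:inf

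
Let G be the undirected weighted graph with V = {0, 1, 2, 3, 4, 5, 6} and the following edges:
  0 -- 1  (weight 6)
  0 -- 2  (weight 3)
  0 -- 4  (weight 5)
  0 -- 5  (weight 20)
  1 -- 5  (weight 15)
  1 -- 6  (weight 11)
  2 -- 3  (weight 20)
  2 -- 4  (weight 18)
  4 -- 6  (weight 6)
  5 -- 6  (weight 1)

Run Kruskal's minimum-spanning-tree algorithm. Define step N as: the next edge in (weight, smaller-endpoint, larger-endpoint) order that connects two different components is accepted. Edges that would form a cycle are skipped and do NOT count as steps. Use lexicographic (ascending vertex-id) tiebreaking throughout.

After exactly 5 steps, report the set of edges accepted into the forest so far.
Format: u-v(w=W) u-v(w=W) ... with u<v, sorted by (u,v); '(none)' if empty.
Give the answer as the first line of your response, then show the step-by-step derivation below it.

0-1(w=6) 0-2(w=3) 0-4(w=5) 4-6(w=6) 5-6(w=1)

step 1: add edge 5-6 (w=1); MST = {5-6(w=1)}
step 2: add edge 0-2 (w=3); MST = {0-2(w=3) 5-6(w=1)}
step 3: add edge 0-4 (w=5); MST = {0-2(w=3) 0-4(w=5) 5-6(w=1)}
step 4: add edge 0-1 (w=6); MST = {0-1(w=6) 0-2(w=3) 0-4(w=5) 5-6(w=1)}
step 5: add edge 4-6 (w=6); MST = {0-1(w=6) 0-2(w=3) 0-4(w=5) 4-6(w=6) 5-6(w=1)}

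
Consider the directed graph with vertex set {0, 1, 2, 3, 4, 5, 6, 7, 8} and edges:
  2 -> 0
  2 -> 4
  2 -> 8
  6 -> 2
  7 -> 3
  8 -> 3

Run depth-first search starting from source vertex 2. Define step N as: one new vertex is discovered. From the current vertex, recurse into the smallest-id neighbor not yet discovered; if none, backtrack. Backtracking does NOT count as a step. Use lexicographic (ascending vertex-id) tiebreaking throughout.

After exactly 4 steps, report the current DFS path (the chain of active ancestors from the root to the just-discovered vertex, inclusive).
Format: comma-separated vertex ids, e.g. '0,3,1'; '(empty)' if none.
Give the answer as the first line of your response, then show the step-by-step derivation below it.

2,8

step 1: discover 2; path=2; order=2
step 2: discover 0; path=2>0; order=2,0
step 3: discover 4; path=2>4; order=2,0,4
step 4: discover 8; path=2>8; order=2,0,4,8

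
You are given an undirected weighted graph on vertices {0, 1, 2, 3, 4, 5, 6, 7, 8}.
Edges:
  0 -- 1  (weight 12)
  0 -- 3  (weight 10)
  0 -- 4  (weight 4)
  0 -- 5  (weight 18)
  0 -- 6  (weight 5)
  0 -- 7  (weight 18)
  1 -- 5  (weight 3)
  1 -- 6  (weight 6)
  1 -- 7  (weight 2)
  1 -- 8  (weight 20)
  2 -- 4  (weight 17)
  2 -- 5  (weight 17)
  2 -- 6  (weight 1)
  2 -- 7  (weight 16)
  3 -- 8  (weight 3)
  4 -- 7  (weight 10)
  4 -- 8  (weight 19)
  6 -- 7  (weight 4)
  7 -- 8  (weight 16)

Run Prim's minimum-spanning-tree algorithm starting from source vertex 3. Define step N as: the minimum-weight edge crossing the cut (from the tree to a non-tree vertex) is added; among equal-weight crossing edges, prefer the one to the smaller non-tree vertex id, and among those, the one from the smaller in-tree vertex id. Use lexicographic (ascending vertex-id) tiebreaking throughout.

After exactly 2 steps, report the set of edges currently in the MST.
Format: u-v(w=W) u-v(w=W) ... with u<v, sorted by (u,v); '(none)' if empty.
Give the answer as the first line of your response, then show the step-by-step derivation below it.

0-3(w=10) 3-8(w=3)

step 1: add edge 3-8 (w=3); MST = {3-8(w=3)}
step 2: add edge 0-3 (w=10); MST = {0-3(w=10) 3-8(w=3)}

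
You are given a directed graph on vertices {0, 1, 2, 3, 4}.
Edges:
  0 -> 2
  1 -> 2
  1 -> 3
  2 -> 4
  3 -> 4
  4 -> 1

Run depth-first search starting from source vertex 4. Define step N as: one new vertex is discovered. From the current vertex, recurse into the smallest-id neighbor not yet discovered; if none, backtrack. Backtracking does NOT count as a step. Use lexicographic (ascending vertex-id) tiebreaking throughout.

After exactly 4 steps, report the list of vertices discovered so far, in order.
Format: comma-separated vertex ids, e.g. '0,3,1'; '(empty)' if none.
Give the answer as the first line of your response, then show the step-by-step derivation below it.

4,1,2,3

step 1: discover 4; path=4; order=4
step 2: discover 1; path=4>1; order=4,1
step 3: discover 2; path=4>1>2; order=4,1,2
step 4: discover 3; path=4>1>3; order=4,1,2,3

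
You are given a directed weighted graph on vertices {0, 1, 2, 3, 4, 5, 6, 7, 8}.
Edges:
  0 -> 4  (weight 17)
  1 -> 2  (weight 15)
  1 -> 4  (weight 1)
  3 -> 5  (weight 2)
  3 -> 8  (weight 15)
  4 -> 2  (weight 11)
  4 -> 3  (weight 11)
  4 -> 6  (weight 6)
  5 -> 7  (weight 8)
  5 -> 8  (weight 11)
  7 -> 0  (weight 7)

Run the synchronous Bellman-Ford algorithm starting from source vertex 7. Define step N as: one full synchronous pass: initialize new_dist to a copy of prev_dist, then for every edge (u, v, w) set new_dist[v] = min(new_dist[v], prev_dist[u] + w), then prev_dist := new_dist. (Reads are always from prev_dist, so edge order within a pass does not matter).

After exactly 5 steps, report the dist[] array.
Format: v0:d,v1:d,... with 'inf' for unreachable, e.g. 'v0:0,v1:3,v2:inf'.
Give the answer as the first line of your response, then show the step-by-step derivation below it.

v0:7,v1:inf,v2:35,v3:35,v4:24,v5:37,v6:30,v7:0,v8:48

step 1: dist = v0:7,v1:inf,v2:inf,v3:inf,v4:inf,v5:inf,v6:inf,v7:0,v8:inf
step 2: dist = v0:7,v1:inf,v2:inf,v3:inf,v4:24,v5:inf,v6:inf,v7:0,v8:inf
step 3: dist = v0:7,v1:inf,v2:35,v3:35,v4:24,v5:inf,v6:30,v7:0,v8:inf
step 4: dist = v0:7,v1:inf,v2:35,v3:35,v4:24,v5:37,v6:30,v7:0,v8:50
step 5: dist = v0:7,v1:inf,v2:35,v3:35,v4:24,v5:37,v6:30,v7:0,v8:48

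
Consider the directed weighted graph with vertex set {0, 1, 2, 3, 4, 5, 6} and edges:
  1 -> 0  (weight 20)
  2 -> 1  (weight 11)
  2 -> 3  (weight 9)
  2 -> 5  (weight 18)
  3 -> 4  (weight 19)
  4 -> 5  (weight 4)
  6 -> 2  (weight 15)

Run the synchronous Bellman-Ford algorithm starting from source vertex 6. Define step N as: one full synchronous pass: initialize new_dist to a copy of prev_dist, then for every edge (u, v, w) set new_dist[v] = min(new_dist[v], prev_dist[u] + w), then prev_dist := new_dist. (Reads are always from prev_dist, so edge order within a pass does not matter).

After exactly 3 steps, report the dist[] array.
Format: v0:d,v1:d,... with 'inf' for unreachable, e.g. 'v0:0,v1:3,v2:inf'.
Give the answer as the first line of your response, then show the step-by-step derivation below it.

v0:46,v1:26,v2:15,v3:24,v4:43,v5:33,v6:0

step 1: dist = v0:inf,v1:inf,v2:15,v3:inf,v4:inf,v5:inf,v6:0
step 2: dist = v0:inf,v1:26,v2:15,v3:24,v4:inf,v5:33,v6:0
step 3: dist = v0:46,v1:26,v2:15,v3:24,v4:43,v5:33,v6:0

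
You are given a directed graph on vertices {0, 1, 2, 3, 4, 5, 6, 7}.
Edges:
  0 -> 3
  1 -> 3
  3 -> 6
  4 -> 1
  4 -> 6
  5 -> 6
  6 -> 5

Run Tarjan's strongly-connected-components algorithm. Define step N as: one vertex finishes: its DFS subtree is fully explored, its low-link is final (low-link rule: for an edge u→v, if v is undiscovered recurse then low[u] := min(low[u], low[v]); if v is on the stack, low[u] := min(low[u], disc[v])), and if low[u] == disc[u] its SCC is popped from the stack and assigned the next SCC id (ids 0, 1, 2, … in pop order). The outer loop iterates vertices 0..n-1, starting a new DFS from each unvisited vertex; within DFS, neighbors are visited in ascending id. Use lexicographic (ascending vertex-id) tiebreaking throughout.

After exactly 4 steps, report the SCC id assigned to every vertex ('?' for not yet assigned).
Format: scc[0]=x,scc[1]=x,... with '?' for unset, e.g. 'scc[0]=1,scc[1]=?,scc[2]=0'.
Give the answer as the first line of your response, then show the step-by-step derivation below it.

scc[0]=2,scc[1]=?,scc[2]=?,scc[3]=1,scc[4]=?,scc[5]=0,scc[6]=0,scc[7]=?

step 1: low=(low[0]=0,low[1]=?,low[2]=?,low[3]=1,low[4]=?,low[5]=2,low[6]=2,low[7]=?); scc=(scc[0]=?,scc[1]=?,scc[2]=?,scc[3]=?,scc[4]=?,scc[5]=?,scc[6]=?,scc[7]=?)
step 2: low=(low[0]=0,low[1]=?,low[2]=?,low[3]=1,low[4]=?,low[5]=2,low[6]=2,low[7]=?); scc=(scc[0]=?,scc[1]=?,scc[2]=?,scc[3]=?,scc[4]=?,scc[5]=0,scc[6]=0,scc[7]=?)
step 3: low=(low[0]=0,low[1]=?,low[2]=?,low[3]=1,low[4]=?,low[5]=2,low[6]=2,low[7]=?); scc=(scc[0]=?,scc[1]=?,scc[2]=?,scc[3]=1,scc[4]=?,scc[5]=0,scc[6]=0,scc[7]=?)
step 4: low=(low[0]=0,low[1]=?,low[2]=?,low[3]=1,low[4]=?,low[5]=2,low[6]=2,low[7]=?); scc=(scc[0]=2,scc[1]=?,scc[2]=?,scc[3]=1,scc[4]=?,scc[5]=0,scc[6]=0,scc[7]=?)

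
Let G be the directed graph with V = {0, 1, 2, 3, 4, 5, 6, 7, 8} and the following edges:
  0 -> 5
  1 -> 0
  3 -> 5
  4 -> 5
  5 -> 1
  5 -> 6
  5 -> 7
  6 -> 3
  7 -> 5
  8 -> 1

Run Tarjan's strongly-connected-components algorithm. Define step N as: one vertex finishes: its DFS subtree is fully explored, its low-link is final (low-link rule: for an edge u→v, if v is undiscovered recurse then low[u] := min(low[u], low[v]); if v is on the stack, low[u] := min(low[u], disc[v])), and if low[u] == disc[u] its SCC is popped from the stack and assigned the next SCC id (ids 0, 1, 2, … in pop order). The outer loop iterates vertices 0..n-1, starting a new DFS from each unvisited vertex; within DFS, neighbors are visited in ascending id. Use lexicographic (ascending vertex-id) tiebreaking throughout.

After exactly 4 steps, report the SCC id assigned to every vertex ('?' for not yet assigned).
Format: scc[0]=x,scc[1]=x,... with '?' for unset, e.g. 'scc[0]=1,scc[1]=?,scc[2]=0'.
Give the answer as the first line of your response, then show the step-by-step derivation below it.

scc[0]=?,scc[1]=?,scc[2]=?,scc[3]=?,scc[4]=?,scc[5]=?,scc[6]=?,scc[7]=?,scc[8]=?

step 1: low=(low[0]=0,low[1]=0,low[2]=?,low[3]=?,low[4]=?,low[5]=1,low[6]=?,low[7]=?,low[8]=?); scc=(scc[0]=?,scc[1]=?,scc[2]=?,scc[3]=?,scc[4]=?,scc[5]=?,scc[6]=?,scc[7]=?,scc[8]=?)
step 2: low=(low[0]=0,low[1]=0,low[2]=?,low[3]=1,low[4]=?,low[5]=0,low[6]=3,low[7]=?,low[8]=?); scc=(scc[0]=?,scc[1]=?,scc[2]=?,scc[3]=?,scc[4]=?,scc[5]=?,scc[6]=?,scc[7]=?,scc[8]=?)
step 3: low=(low[0]=0,low[1]=0,low[2]=?,low[3]=1,low[4]=?,low[5]=0,low[6]=1,low[7]=?,low[8]=?); scc=(scc[0]=?,scc[1]=?,scc[2]=?,scc[3]=?,scc[4]=?,scc[5]=?,scc[6]=?,scc[7]=?,scc[8]=?)
step 4: low=(low[0]=0,low[1]=0,low[2]=?,low[3]=1,low[4]=?,low[5]=0,low[6]=1,low[7]=1,low[8]=?); scc=(scc[0]=?,scc[1]=?,scc[2]=?,scc[3]=?,scc[4]=?,scc[5]=?,scc[6]=?,scc[7]=?,scc[8]=?)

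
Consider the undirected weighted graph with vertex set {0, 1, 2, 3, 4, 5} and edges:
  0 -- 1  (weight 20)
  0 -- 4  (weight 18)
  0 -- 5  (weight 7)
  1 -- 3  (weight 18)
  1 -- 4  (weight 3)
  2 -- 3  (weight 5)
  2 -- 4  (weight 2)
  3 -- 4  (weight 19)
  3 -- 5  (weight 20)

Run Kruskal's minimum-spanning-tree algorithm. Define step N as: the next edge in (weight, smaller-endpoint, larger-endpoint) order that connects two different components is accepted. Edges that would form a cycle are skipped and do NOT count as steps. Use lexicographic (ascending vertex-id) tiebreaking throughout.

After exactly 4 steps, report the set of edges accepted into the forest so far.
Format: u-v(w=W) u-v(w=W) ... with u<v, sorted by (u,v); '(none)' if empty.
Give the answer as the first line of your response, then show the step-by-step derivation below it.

0-5(w=7) 1-4(w=3) 2-3(w=5) 2-4(w=2)

step 1: add edge 2-4 (w=2); MST = {2-4(w=2)}
step 2: add edge 1-4 (w=3); MST = {1-4(w=3) 2-4(w=2)}
step 3: add edge 2-3 (w=5); MST = {1-4(w=3) 2-3(w=5) 2-4(w=2)}
step 4: add edge 0-5 (w=7); MST = {0-5(w=7) 1-4(w=3) 2-3(w=5) 2-4(w=2)}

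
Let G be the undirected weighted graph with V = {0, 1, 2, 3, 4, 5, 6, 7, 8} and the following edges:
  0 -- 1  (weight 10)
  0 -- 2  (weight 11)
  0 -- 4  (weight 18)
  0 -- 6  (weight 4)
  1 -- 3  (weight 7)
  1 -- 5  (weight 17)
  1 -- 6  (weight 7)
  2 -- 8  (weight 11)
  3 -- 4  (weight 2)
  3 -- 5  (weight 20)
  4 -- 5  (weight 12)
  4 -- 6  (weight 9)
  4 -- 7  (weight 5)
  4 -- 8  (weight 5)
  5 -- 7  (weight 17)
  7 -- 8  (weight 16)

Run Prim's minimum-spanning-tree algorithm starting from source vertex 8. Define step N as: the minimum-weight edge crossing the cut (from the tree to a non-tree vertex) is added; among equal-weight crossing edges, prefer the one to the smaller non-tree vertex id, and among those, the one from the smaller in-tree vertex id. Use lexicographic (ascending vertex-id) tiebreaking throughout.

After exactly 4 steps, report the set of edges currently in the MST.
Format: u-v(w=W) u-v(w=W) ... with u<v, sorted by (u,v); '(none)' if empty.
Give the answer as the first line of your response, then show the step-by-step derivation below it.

1-3(w=7) 3-4(w=2) 4-7(w=5) 4-8(w=5)

step 1: add edge 4-8 (w=5); MST = {4-8(w=5)}
step 2: add edge 3-4 (w=2); MST = {3-4(w=2) 4-8(w=5)}
step 3: add edge 4-7 (w=5); MST = {3-4(w=2) 4-7(w=5) 4-8(w=5)}
step 4: add edge 1-3 (w=7); MST = {1-3(w=7) 3-4(w=2) 4-7(w=5) 4-8(w=5)}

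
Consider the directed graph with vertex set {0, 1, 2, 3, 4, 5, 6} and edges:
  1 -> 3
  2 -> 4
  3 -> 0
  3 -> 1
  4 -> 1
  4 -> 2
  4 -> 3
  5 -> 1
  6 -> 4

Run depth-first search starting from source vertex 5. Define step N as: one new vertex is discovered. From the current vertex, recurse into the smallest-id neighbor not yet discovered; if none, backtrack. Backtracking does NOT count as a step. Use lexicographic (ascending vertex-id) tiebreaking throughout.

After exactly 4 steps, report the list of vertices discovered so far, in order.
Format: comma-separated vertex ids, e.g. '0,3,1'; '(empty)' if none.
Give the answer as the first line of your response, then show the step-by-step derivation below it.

5,1,3,0

step 1: discover 5; path=5; order=5
step 2: discover 1; path=5>1; order=5,1
step 3: discover 3; path=5>1>3; order=5,1,3
step 4: discover 0; path=5>1>3>0; order=5,1,3,0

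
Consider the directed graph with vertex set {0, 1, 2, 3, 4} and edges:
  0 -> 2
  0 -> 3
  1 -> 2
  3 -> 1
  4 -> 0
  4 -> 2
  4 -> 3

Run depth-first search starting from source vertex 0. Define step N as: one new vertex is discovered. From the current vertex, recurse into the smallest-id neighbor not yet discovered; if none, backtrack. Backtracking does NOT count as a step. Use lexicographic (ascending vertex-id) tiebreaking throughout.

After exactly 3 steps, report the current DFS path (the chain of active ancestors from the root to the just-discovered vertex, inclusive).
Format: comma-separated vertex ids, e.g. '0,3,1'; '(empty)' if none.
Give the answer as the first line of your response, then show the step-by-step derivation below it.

0,3

step 1: discover 0; path=0; order=0
step 2: discover 2; path=0>2; order=0,2
step 3: discover 3; path=0>3; order=0,2,3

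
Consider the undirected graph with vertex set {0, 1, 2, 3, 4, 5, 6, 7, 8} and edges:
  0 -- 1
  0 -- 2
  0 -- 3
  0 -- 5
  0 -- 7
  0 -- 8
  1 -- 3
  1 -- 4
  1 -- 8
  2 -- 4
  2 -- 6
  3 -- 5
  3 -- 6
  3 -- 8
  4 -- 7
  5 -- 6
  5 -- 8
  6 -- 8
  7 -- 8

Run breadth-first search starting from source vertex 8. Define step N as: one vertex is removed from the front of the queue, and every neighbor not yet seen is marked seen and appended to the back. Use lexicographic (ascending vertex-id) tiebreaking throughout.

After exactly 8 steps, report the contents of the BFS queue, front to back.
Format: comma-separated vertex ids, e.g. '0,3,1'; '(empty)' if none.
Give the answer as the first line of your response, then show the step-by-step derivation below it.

4

step 1: dequeue 8; queue=[0,1,3,5,6,7]; order=8
step 2: dequeue 0; queue=[1,3,5,6,7,2]; order=8,0
step 3: dequeue 1; queue=[3,5,6,7,2,4]; order=8,0,1
step 4: dequeue 3; queue=[5,6,7,2,4]; order=8,0,1,3
step 5: dequeue 5; queue=[6,7,2,4]; order=8,0,1,3,5
step 6: dequeue 6; queue=[7,2,4]; order=8,0,1,3,5,6
step 7: dequeue 7; queue=[2,4]; order=8,0,1,3,5,6,7
step 8: dequeue 2; queue=[4]; order=8,0,1,3,5,6,7,2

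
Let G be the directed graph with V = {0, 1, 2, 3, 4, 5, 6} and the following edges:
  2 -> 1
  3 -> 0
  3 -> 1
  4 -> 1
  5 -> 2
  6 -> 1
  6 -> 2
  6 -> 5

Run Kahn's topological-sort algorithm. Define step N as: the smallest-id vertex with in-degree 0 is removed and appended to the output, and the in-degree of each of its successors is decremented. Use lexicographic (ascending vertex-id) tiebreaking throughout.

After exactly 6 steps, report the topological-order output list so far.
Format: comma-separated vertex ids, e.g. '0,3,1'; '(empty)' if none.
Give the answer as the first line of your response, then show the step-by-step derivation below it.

3,0,4,6,5,2

step 1: output 3; order=[3]; indeg=(0,3,2,0,0,1,0)
step 2: output 0; order=[3,0]; indeg=(0,3,2,0,0,1,0)
step 3: output 4; order=[3,0,4]; indeg=(0,2,2,0,0,1,0)
step 4: output 6; order=[3,0,4,6]; indeg=(0,1,1,0,0,0,0)
step 5: output 5; order=[3,0,4,6,5]; indeg=(0,1,0,0,0,0,0)
step 6: output 2; order=[3,0,4,6,5,2]; indeg=(0,0,0,0,0,0,0)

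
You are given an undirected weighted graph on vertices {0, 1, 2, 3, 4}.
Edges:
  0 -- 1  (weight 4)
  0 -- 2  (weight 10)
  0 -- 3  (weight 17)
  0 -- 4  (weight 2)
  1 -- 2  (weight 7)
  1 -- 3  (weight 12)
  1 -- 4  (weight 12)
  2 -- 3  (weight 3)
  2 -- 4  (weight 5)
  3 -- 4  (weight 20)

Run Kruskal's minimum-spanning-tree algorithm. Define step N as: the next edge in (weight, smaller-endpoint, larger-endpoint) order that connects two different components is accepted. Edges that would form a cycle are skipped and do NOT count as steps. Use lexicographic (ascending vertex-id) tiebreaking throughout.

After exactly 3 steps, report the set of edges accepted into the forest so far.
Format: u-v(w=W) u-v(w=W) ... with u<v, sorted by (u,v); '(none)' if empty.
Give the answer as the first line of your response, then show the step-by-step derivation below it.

0-1(w=4) 0-4(w=2) 2-3(w=3)

step 1: add edge 0-4 (w=2); MST = {0-4(w=2)}
step 2: add edge 2-3 (w=3); MST = {0-4(w=2) 2-3(w=3)}
step 3: add edge 0-1 (w=4); MST = {0-1(w=4) 0-4(w=2) 2-3(w=3)}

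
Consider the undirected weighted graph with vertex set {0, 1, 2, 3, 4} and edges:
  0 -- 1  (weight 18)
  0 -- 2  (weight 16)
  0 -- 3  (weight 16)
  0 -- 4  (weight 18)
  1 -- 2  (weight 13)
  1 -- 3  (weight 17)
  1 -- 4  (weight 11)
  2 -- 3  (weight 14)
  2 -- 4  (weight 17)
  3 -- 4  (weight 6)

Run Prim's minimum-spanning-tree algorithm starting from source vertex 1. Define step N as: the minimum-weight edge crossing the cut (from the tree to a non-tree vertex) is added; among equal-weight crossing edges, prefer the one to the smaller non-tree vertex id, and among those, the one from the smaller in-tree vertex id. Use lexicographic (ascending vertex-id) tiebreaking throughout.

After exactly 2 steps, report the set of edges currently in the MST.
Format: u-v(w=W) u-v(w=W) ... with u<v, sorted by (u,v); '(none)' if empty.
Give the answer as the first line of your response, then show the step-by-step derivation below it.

1-4(w=11) 3-4(w=6)

step 1: add edge 1-4 (w=11); MST = {1-4(w=11)}
step 2: add edge 3-4 (w=6); MST = {1-4(w=11) 3-4(w=6)}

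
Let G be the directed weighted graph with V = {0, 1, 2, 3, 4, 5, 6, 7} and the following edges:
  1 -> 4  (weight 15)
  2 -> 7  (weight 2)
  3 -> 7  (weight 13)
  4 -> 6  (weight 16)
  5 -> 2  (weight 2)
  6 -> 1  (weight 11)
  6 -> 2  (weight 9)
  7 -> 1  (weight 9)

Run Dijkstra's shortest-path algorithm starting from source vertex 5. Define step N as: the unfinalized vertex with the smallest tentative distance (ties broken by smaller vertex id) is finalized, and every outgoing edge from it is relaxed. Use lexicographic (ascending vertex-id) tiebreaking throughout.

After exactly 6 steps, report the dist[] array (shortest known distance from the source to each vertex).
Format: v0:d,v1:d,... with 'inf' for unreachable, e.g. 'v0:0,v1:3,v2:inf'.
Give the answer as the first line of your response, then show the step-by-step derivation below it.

v0:inf,v1:13,v2:2,v3:inf,v4:28,v5:0,v6:44,v7:4

step 1: dist = v0:inf,v1:inf,v2:2,v3:inf,v4:inf,v5:0,v6:inf,v7:inf
step 2: dist = v0:inf,v1:inf,v2:2,v3:inf,v4:inf,v5:0,v6:inf,v7:4
step 3: dist = v0:inf,v1:13,v2:2,v3:inf,v4:inf,v5:0,v6:inf,v7:4
step 4: dist = v0:inf,v1:13,v2:2,v3:inf,v4:28,v5:0,v6:inf,v7:4
step 5: dist = v0:inf,v1:13,v2:2,v3:inf,v4:28,v5:0,v6:44,v7:4
step 6: dist = v0:inf,v1:13,v2:2,v3:inf,v4:28,v5:0,v6:44,v7:4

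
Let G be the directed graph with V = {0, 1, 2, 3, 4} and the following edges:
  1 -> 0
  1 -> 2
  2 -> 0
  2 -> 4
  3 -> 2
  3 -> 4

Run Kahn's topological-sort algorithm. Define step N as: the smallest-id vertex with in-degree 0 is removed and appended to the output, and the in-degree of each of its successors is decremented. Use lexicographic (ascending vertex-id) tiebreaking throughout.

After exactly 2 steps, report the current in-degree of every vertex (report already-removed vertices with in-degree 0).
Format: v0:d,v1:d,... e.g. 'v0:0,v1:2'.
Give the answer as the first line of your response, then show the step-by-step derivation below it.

v0:1,v1:0,v2:0,v3:0,v4:1

step 1: output 1; order=[1]; indeg=(1,0,1,0,2)
step 2: output 3; order=[1,3]; indeg=(1,0,0,0,1)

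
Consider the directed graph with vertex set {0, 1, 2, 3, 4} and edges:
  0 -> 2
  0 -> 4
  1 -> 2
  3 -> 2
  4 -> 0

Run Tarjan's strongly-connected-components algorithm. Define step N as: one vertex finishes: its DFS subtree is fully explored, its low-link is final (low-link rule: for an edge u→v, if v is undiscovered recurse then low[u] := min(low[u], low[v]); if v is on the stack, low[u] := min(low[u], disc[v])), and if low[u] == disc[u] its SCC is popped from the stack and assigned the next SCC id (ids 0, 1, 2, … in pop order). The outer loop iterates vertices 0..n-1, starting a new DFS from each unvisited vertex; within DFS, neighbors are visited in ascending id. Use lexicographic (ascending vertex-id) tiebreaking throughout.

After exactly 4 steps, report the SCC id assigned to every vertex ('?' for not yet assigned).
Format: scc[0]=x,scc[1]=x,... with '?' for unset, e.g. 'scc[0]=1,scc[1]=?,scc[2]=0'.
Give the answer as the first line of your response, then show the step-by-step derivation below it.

scc[0]=1,scc[1]=2,scc[2]=0,scc[3]=?,scc[4]=1

step 1: low=(low[0]=0,low[1]=?,low[2]=1,low[3]=?,low[4]=?); scc=(scc[0]=?,scc[1]=?,scc[2]=0,scc[3]=?,scc[4]=?)
step 2: low=(low[0]=0,low[1]=?,low[2]=1,low[3]=?,low[4]=0); scc=(scc[0]=?,scc[1]=?,scc[2]=0,scc[3]=?,scc[4]=?)
step 3: low=(low[0]=0,low[1]=?,low[2]=1,low[3]=?,low[4]=0); scc=(scc[0]=1,scc[1]=?,scc[2]=0,scc[3]=?,scc[4]=1)
step 4: low=(low[0]=0,low[1]=3,low[2]=1,low[3]=?,low[4]=0); scc=(scc[0]=1,scc[1]=2,scc[2]=0,scc[3]=?,scc[4]=1)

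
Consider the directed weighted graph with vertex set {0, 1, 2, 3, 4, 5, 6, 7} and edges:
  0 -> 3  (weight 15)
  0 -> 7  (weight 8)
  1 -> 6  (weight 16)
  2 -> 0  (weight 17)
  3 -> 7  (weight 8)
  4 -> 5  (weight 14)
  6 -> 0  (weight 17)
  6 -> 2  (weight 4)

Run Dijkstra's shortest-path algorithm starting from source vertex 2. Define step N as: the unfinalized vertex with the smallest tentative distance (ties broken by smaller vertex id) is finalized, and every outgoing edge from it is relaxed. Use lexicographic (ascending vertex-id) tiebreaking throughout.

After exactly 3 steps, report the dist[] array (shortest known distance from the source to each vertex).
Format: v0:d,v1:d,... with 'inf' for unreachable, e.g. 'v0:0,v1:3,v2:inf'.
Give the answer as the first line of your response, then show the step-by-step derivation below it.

v0:17,v1:inf,v2:0,v3:32,v4:inf,v5:inf,v6:inf,v7:25

step 1: dist = v0:17,v1:inf,v2:0,v3:inf,v4:inf,v5:inf,v6:inf,v7:inf
step 2: dist = v0:17,v1:inf,v2:0,v3:32,v4:inf,v5:inf,v6:inf,v7:25
step 3: dist = v0:17,v1:inf,v2:0,v3:32,v4:inf,v5:inf,v6:inf,v7:25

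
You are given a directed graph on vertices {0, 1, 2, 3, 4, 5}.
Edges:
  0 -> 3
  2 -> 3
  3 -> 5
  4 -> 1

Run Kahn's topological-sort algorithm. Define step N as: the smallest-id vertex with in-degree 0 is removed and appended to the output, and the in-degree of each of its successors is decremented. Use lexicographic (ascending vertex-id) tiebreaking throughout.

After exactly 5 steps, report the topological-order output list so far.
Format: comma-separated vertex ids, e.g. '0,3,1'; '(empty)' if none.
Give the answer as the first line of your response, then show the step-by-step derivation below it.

0,2,3,4,1

step 1: output 0; order=[0]; indeg=(0,1,0,1,0,1)
step 2: output 2; order=[0,2]; indeg=(0,1,0,0,0,1)
step 3: output 3; order=[0,2,3]; indeg=(0,1,0,0,0,0)
step 4: output 4; order=[0,2,3,4]; indeg=(0,0,0,0,0,0)
step 5: output 1; order=[0,2,3,4,1]; indeg=(0,0,0,0,0,0)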